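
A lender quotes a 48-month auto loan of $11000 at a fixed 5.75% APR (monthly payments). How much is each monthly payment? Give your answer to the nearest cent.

$257.08

At 5.75% the monthly rate is 0.0047917, so the payment is 11,000 × 0.0047917 / (1 − 1.0047917^−48) = $257.08.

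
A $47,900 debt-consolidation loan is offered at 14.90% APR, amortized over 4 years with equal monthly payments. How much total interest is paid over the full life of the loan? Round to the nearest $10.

$15,970

At 14.90% the monthly rate is 0.0124167, so the payment is 47,900 × 0.0124167 / (1 − 1.0124167^−48) = $1,330.67.
Total paid = 48 × $1,330.67 = $63,872.16; interest = $63,872.16 − $47,900 = $15,972.16.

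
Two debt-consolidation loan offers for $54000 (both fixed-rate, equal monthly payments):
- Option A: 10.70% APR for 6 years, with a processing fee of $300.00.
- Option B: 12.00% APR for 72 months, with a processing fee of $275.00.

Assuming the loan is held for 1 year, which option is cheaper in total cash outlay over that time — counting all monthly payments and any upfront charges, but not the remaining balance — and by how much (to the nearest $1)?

Option A: at 10.70% the monthly rate is 0.0089167, so the payment is 54,000 × 0.0089167 / (1 − 1.0089167^−72) = $1,019.56.
Option B: monthly rate = 12%/12 = 0.0100000; payment = 54,000 × 0.0100000 / (1 − (1+0.0100000)^−72) = $1,055.71.
Over 12 months: Option A costs 12 × $1,019.56 + $300.00 = $12,534.72; Option B costs 12 × $1,055.71 + $275.00 = $12,943.52.
Option A is cheaper by $12,943.52 − $12,534.72 = $408.80.

Option A by $409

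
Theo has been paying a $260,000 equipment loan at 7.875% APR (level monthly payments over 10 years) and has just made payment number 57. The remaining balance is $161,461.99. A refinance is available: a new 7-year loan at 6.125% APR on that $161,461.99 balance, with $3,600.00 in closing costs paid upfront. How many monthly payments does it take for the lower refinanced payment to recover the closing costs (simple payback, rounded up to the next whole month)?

Current payment = 260,000 × 7.875%/12 / (1 − (1+0.0065625)^−120) = $3,137.37.
Refinanced payment = 161,461.99 × 0.0051042 / (1 − (1+0.0051042)^−84) = $2,368.41.
Monthly savings = $3,137.37 − $2,368.41 = $768.96.
Break-even = $3,600.00 / $768.96 = 4.68 → 5 months.

5 months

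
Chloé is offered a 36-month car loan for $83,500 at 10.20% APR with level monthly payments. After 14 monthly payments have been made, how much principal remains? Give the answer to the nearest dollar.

With monthly rate i = 10.2%/12 = 0.0085000, the balance after k of n payments is P · [(1+i)^n − (1+i)^k] / [(1+i)^n − 1].
(1+0.0085000)^36 = 1.35622733 and (1+0.0085000)^14 = 1.12580361, so the balance is 83,500 × (1.35622733 − 1.12580361) / (1.35622733 − 1) = $54,011.52.

$54,012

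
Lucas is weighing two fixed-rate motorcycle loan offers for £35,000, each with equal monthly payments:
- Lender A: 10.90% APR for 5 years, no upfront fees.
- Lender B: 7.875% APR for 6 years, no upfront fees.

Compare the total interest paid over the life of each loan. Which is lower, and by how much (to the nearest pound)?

Lender B by £1,524

Lender A: at 10.90% the monthly rate is 0.0090833, so the payment is 35,000 × 0.0090833 / (1 − 1.0090833^−60) = £759.24.
Total interest on Lender A = 60 × £759.24 − £35,000 = £10,554.40.
Lender B: at 7.875% the monthly rate is 0.0065625, so the payment is 35,000 × 0.0065625 / (1 − 1.0065625^−72) = £611.53.
Total interest on Lender B = 72 × £611.53 − £35,000 = £9,030.16.
Lender B is lower by £1,524.24.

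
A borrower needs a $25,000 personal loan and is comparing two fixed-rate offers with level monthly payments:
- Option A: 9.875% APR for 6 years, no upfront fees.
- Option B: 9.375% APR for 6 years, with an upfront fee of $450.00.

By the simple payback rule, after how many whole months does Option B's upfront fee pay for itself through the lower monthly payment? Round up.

72 months

Option A: at 9.875% the monthly rate is 0.0082292, so the payment is 25,000 × 0.0082292 / (1 − 1.0082292^−72) = $461.57.
Option B: at 9.375% the monthly rate is 0.0078125, so the payment is 25,000 × 0.0078125 / (1 − 1.0078125^−72) = $455.31.
Monthly savings = $461.57 − $455.31 = $6.26.
Break-even = $450.00 / $6.26 = 71.88 → 72 months.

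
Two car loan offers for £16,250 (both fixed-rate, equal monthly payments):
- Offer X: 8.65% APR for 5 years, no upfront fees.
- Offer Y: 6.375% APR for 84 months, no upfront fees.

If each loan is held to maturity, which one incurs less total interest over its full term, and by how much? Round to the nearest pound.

Offer X: at 8.65% the monthly rate is 0.0072083, so the payment is 16,250 × 0.0072083 / (1 − 1.0072083^−60) = £334.57.
Total interest on Offer X = 60 × £334.57 − £16,250 = £3,824.20.
Offer Y: monthly rate = 6.375%/12 = 0.0053125; payment = 16,250 × 0.0053125 / (1 − (1+0.0053125)^−84) = £240.32.
Total interest on Offer Y = 84 × £240.32 − £16,250 = £3,936.88.
Offer X is lower by £112.68.

Offer X by £113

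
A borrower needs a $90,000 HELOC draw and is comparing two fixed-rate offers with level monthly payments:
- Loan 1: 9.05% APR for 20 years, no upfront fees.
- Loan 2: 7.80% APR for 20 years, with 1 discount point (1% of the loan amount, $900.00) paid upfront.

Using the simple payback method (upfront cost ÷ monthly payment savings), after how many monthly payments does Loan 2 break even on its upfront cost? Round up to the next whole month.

Loan 1: at 9.05% the monthly rate is 0.0075417, so the payment is 90,000 × 0.0075417 / (1 − 1.0075417^−240) = $812.65.
Loan 2: at 7.80% the monthly rate is 0.0065000, so the payment is 90,000 × 0.0065000 / (1 − 1.0065000^−240) = $741.63.
Monthly savings = $812.65 − $741.63 = $71.02.
Break-even = $900.00 / $71.02 = 12.67 → 13 months.

13 months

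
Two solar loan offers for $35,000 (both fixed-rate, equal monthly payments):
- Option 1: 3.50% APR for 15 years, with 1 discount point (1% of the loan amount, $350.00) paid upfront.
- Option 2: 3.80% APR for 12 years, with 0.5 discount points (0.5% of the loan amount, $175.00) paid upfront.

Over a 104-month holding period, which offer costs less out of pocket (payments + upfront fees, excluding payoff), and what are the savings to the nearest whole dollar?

Option 1 by $5,320

Option 1: monthly rate = 3.5%/12 = 0.0029167; payment = 35,000 × 0.0029167 / (1 − (1+0.0029167)^−180) = $250.21.
Option 2: at 3.80% the monthly rate is 0.0031667, so the payment is 35,000 × 0.0031667 / (1 − 1.0031667^−144) = $303.05.
Over 104 months: Option 1 costs 104 × $250.21 + $350.00 = $26,371.84; Option 2 costs 104 × $303.05 + $175.00 = $31,692.20.
Option 1 is cheaper by $31,692.20 − $26,371.84 = $5,320.36.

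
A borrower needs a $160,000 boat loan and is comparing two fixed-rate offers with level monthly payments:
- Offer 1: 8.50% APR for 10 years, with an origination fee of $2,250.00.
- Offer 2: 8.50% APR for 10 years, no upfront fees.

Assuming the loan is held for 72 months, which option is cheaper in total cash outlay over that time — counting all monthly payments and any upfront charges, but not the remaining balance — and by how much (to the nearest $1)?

Offer 2 by $2,250

Offer 1: at 8.50% the monthly rate is 0.0070833, so the payment is 160,000 × 0.0070833 / (1 − 1.0070833^−120) = $1,983.77.
Offer 2: monthly rate = 8.5%/12 = 0.0070833; payment = 160,000 × 0.0070833 / (1 − (1+0.0070833)^−120) = $1,983.77.
Over 72 months: Offer 1 costs 72 × $1,983.77 + $2,250.00 = $145,081.44; Offer 2 costs 72 × $1,983.77 = $142,831.44.
Offer 2 is cheaper by $145,081.44 − $142,831.44 = $2,250.00.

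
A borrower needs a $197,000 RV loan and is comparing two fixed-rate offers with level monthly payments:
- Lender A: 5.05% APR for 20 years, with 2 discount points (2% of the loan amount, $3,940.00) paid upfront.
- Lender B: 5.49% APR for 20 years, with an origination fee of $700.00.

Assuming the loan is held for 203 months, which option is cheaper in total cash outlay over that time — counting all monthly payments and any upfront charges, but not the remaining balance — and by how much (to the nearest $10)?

Lender A: monthly rate = 5.05%/12 = 0.0042083; payment = 197,000 × 0.0042083 / (1 − (1+0.0042083)^−240) = $1,305.56.
Lender B: at 5.49% the monthly rate is 0.0045750, so the payment is 197,000 × 0.0045750 / (1 − 1.0045750^−240) = $1,354.03.
Over 203 months: Lender A costs 203 × $1,305.56 + $3,940.00 = $268,968.68; Lender B costs 203 × $1,354.03 + $700.00 = $275,568.09.
Lender A is cheaper by $275,568.09 − $268,968.68 = $6,599.41.

Lender A by $6,600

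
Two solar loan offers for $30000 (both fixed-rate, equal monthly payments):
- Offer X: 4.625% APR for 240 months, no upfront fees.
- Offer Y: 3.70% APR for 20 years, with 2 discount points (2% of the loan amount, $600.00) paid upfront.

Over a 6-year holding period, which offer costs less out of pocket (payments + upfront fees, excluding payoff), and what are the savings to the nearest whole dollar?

Offer Y by $461

Offer X: at 4.625% the monthly rate is 0.0038542, so the payment is 30,000 × 0.0038542 / (1 − 1.0038542^−240) = $191.83.
Offer Y: monthly rate = 3.7%/12 = 0.0030833; payment = 30,000 × 0.0030833 / (1 − (1+0.0030833)^−240) = $177.09.
Over 72 months: Offer X costs 72 × $191.83 = $13,811.76; Offer Y costs 72 × $177.09 + $600.00 = $13,350.48.
Offer Y is cheaper by $13,811.76 − $13,350.48 = $461.28.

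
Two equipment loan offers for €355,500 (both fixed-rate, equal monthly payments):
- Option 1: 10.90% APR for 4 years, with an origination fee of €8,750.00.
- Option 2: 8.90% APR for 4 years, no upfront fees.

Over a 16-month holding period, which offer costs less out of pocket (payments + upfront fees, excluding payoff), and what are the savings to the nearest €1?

Option 1: at 10.90% the monthly rate is 0.0090833, so the payment is 355,500 × 0.0090833 / (1 − 1.0090833^−48) = €9,170.83.
Option 2: at 8.90% the monthly rate is 0.0074167, so the payment is 355,500 × 0.0074167 / (1 − 1.0074167^−48) = €8,829.76.
Over 16 months: Option 1 costs 16 × €9,170.83 + €8,750.00 = €155,483.28; Option 2 costs 16 × €8,829.76 = €141,276.16.
Option 2 is cheaper by €155,483.28 − €141,276.16 = €14,207.12.

Option 2 by €14,207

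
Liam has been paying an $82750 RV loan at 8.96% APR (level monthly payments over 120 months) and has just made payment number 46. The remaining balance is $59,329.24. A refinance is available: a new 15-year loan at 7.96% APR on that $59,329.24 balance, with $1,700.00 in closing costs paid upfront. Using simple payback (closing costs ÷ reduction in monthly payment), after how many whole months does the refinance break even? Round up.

4 months

Current payment = 82,750 × 8.96%/12 / (1 − (1+0.0074667)^−120) = $1,046.45.
Refinanced payment = 59,329.24 × 0.0066333 / (1 − (1+0.0066333)^−180) = $565.61.
Monthly savings = $1,046.45 − $565.61 = $480.84.
Break-even = $1,700.00 / $480.84 = 3.54 → 4 months.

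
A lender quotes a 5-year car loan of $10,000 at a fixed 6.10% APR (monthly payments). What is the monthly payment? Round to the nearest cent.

At 6.10% the monthly rate is 0.0050833, so the payment is 10,000 × 0.0050833 / (1 − 1.0050833^−60) = $193.79.

$193.79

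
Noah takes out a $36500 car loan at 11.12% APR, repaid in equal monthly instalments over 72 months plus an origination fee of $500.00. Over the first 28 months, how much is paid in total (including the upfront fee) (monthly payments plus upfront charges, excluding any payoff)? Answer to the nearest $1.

At 11.12% the monthly rate is 0.0092667, so the payment is 36,500 × 0.0092667 / (1 − 1.0092667^−72) = $696.99.
Total outlay = 28 × $696.99 + $500.00 = $20,015.72.

$20,016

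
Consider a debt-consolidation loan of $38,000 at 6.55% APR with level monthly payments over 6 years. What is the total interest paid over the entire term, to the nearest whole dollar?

$8,057

Monthly rate = 6.55%/12 = 0.0054583; payment = 38,000 × 0.0054583 / (1 − (1+0.0054583)^−72) = $639.68.
Total paid = 72 × $639.68 = $46,056.96; interest = $46,056.96 − $38,000 = $8,056.96.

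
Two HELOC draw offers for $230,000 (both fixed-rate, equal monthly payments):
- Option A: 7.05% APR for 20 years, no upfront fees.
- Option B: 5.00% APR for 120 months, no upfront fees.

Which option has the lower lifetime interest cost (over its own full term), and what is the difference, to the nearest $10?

Option A: at 7.05% the monthly rate is 0.0058750, so the payment is 230,000 × 0.0058750 / (1 − 1.0058750^−240) = $1,790.10.
Total interest on Option A = 240 × $1,790.10 − $230,000 = $199,624.00.
Option B: at 5.00% the monthly rate is 0.0041667, so the payment is 230,000 × 0.0041667 / (1 − 1.0041667^−120) = $2,439.51.
Total interest on Option B = 120 × $2,439.51 − $230,000 = $62,741.20.
Option B is lower by $136,882.80.

Option B by $136,880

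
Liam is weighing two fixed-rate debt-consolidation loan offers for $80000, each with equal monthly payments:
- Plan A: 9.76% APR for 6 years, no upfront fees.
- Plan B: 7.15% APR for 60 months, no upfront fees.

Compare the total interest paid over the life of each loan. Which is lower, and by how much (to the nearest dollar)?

Plan A: at 9.76% the monthly rate is 0.0081333, so the payment is 80,000 × 0.0081333 / (1 − 1.0081333^−72) = $1,472.40.
Total interest on Plan A = 72 × $1,472.40 − $80,000 = $26,012.80.
Plan B: monthly rate = 7.15%/12 = 0.0059583; payment = 80,000 × 0.0059583 / (1 − (1+0.0059583)^−60) = $1,589.76.
Total interest on Plan B = 60 × $1,589.76 − $80,000 = $15,385.60.
Plan B is lower by $10,627.20.

Plan B by $10,627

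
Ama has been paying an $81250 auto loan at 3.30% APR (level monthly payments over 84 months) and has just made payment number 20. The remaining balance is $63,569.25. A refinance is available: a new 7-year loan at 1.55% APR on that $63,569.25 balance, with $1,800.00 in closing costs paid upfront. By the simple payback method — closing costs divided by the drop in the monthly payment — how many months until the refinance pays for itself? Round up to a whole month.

7 months

Current payment = 81,250 × 3.3%/12 / (1 − (1+0.0027500)^−84) = $1,084.60.
Refinanced payment = 63,569.25 × 0.0012917 / (1 − (1+0.0012917)^−84) = $799.06.
Monthly savings = $1,084.60 − $799.06 = $285.54.
Break-even = $1,800.00 / $285.54 = 6.30 → 7 months.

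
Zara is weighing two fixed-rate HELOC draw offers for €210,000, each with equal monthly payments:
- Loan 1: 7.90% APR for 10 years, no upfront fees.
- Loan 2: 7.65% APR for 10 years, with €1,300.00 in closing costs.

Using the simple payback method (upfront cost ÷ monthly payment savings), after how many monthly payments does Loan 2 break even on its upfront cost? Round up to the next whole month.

48 months

Loan 1: at 7.90% the monthly rate is 0.0065833, so the payment is 210,000 × 0.0065833 / (1 − 1.0065833^−120) = €2,536.80.
Loan 2: monthly rate = 7.65%/12 = 0.0063750; payment = 210,000 × 0.0063750 / (1 − (1+0.0063750)^−120) = €2,509.21.
Monthly savings = €2,536.80 − €2,509.21 = €27.59.
Break-even = €1,300.00 / €27.59 = 47.12 → 48 months.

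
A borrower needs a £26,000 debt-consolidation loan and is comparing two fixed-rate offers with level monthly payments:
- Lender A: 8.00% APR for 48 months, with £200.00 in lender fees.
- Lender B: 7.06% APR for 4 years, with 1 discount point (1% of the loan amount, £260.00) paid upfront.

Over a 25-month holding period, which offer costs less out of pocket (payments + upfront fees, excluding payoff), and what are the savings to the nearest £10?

Lender A: at 8.00% the monthly rate is 0.0066667, so the payment is 26,000 × 0.0066667 / (1 − 1.0066667^−48) = £634.74.
Lender B: at 7.06% the monthly rate is 0.0058833, so the payment is 26,000 × 0.0058833 / (1 − 1.0058833^−48) = £623.33.
Over 25 months: Lender A costs 25 × £634.74 + £200.00 = £16,068.50; Lender B costs 25 × £623.33 + £260.00 = £15,843.25.
Lender B is cheaper by £16,068.50 − £15,843.25 = £225.25.

Lender B by £230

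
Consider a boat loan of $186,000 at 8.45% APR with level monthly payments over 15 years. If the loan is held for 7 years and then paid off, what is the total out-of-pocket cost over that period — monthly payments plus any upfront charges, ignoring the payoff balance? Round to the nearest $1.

Monthly rate = 8.45%/12 = 0.0070417; payment = 186,000 × 0.0070417 / (1 − (1+0.0070417)^−180) = $1,826.17.
Total outlay = 84 × $1,826.17 = $153,398.28.

$153,398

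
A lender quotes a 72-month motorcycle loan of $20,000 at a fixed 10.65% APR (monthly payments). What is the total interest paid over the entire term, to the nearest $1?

$7,152

Monthly rate = 10.65%/12 = 0.0088750; payment = 20,000 × 0.0088750 / (1 − (1+0.0088750)^−72) = $377.11.
Total paid = 72 × $377.11 = $27,151.92; interest = $27,151.92 − $20,000 = $7,151.92.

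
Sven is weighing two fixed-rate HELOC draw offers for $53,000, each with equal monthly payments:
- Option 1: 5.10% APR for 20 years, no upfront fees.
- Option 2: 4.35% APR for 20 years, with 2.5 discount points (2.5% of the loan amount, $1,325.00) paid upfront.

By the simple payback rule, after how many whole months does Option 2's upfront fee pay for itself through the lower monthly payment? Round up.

62 months

Option 1: at 5.10% the monthly rate is 0.0042500, so the payment is 53,000 × 0.0042500 / (1 − 1.0042500^−240) = $352.71.
Option 2: at 4.35% the monthly rate is 0.0036250, so the payment is 53,000 × 0.0036250 / (1 − 1.0036250^−240) = $331.03.
Monthly savings = $352.71 − $331.03 = $21.68.
Break-even = $1,325.00 / $21.68 = 61.12 → 62 months.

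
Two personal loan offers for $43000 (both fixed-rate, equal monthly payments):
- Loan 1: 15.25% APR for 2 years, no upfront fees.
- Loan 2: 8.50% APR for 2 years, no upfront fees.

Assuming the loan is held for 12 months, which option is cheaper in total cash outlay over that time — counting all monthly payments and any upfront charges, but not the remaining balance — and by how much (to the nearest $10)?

Loan 2 by $1,630

Loan 1: at 15.25% the monthly rate is 0.0127083, so the payment is 43,000 × 0.0127083 / (1 − 1.0127083^−24) = $2,090.04.
Loan 2: at 8.50% the monthly rate is 0.0070833, so the payment is 43,000 × 0.0070833 / (1 − 1.0070833^−24) = $1,954.59.
Over 12 months: Loan 1 costs 12 × $2,090.04 = $25,080.48; Loan 2 costs 12 × $1,954.59 = $23,455.08.
Loan 2 is cheaper by $25,080.48 − $23,455.08 = $1,625.40.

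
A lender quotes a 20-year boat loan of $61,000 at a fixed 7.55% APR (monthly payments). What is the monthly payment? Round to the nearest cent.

At 7.55% the monthly rate is 0.0062917, so the payment is 61,000 × 0.0062917 / (1 − 1.0062917^−240) = $493.28.

$493.28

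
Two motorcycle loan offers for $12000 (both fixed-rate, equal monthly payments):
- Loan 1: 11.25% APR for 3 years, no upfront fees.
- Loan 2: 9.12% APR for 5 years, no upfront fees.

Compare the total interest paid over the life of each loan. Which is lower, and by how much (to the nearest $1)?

Loan 1: monthly rate = 11.25%/12 = 0.0093750; payment = 12,000 × 0.0093750 / (1 − (1+0.0093750)^−36) = $394.29.
Total interest on Loan 1 = 36 × $394.29 − $12,000 = $2,194.44.
Loan 2: monthly rate = 9.12%/12 = 0.0076000; payment = 12,000 × 0.0076000 / (1 − (1+0.0076000)^−60) = $249.80.
Total interest on Loan 2 = 60 × $249.80 − $12,000 = $2,988.00.
Loan 1 is lower by $793.56.

Loan 1 by $794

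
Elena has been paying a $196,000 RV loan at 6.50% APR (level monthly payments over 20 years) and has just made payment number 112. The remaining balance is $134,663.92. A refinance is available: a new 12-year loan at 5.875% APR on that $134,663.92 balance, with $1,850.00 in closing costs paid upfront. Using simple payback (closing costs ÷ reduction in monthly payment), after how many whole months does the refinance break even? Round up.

Current payment = 196,000 × 6.5%/12 / (1 − (1+0.0054167)^−240) = $1,461.32.
Refinanced payment = 134,663.92 × 0.0048958 / (1 − (1+0.0048958)^−144) = $1,305.42.
Monthly savings = $1,461.32 − $1,305.42 = $155.90.
Break-even = $1,850.00 / $155.90 = 11.87 → 12 months.

12 months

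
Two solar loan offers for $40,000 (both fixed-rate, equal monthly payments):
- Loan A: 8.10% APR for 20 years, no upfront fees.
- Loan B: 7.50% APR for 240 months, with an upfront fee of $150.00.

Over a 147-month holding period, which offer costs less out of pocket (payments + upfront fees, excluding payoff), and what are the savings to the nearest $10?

Loan A: monthly rate = 8.1%/12 = 0.0067500; payment = 40,000 × 0.0067500 / (1 − (1+0.0067500)^−240) = $337.07.
Loan B: monthly rate = 7.5%/12 = 0.0062500; payment = 40,000 × 0.0062500 / (1 − (1+0.0062500)^−240) = $322.24.
Over 147 months: Loan A costs 147 × $337.07 = $49,549.29; Loan B costs 147 × $322.24 + $150.00 = $47,519.28.
Loan B is cheaper by $49,549.29 − $47,519.28 = $2,030.01.

Loan B by $2,030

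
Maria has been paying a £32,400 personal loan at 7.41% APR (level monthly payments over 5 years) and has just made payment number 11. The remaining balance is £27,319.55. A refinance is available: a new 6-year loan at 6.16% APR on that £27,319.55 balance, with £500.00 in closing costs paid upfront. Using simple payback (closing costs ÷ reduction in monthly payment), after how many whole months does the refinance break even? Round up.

3 months

Current payment = 32,400 × 7.41%/12 / (1 − (1+0.0061750)^−60) = £647.84.
Refinanced payment = 27,319.55 × 0.0051333 / (1 − (1+0.0051333)^−72) = £454.83.
Monthly savings = £647.84 − £454.83 = £193.01.
Break-even = £500.00 / £193.01 = 2.59 → 3 months.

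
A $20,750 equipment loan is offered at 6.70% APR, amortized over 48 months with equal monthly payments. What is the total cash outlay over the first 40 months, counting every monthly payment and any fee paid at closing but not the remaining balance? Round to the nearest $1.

Monthly rate = 6.7%/12 = 0.0055833; payment = 20,750 × 0.0055833 / (1 − (1+0.0055833)^−48) = $494.00.
Total outlay = 40 × $494.00 = $19,760.00.

$19,760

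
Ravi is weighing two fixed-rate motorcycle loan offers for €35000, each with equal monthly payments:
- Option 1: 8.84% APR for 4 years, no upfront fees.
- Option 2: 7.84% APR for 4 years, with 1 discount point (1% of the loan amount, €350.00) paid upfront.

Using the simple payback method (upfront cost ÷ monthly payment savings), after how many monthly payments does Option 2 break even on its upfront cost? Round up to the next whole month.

Option 1: at 8.84% the monthly rate is 0.0073667, so the payment is 35,000 × 0.0073667 / (1 − 1.0073667^−48) = €868.32.
Option 2: at 7.84% the monthly rate is 0.0065333, so the payment is 35,000 × 0.0065333 / (1 − 1.0065333^−48) = €851.83.
Monthly savings = €868.32 − €851.83 = €16.49.
Break-even = €350.00 / €16.49 = 21.22 → 22 months.

22 months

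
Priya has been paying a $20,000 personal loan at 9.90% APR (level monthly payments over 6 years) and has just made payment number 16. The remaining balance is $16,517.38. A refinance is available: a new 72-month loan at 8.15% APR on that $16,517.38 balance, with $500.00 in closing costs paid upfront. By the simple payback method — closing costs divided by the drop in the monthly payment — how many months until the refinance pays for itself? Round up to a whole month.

7 months

Current payment = 20,000 × 9.9%/12 / (1 − (1+0.0082500)^−72) = $369.51.
Refinanced payment = 16,517.38 × 0.0067917 / (1 − (1+0.0067917)^−72) = $290.81.
Monthly savings = $369.51 − $290.81 = $78.70.
Break-even = $500.00 / $78.70 = 6.35 → 7 months.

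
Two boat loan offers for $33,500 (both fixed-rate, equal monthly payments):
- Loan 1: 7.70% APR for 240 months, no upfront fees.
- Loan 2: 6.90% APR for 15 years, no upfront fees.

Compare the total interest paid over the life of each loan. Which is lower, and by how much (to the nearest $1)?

Loan 1: at 7.70% the monthly rate is 0.0064167, so the payment is 33,500 × 0.0064167 / (1 − 1.0064167^−240) = $273.99.
Total interest on Loan 1 = 240 × $273.99 − $33,500 = $32,257.60.
Loan 2: monthly rate = 6.9%/12 = 0.0057500; payment = 33,500 × 0.0057500 / (1 − (1+0.0057500)^−180) = $299.24.
Total interest on Loan 2 = 180 × $299.24 − $33,500 = $20,363.20.
Loan 2 is lower by $11,894.40.

Loan 2 by $11,894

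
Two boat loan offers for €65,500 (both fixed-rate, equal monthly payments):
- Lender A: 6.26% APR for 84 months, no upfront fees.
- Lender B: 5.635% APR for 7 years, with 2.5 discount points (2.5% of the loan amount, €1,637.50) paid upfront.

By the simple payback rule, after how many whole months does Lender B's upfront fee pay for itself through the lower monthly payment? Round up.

Lender A: monthly rate = 6.26%/12 = 0.0052167; payment = 65,500 × 0.0052167 / (1 − (1+0.0052167)^−84) = €965.05.
Lender B: at 5.635% the monthly rate is 0.0046958, so the payment is 65,500 × 0.0046958 / (1 − 1.0046958^−84) = €945.44.
Monthly savings = €965.05 − €945.44 = €19.61.
Break-even = €1,637.50 / €19.61 = 83.50 → 84 months.

84 months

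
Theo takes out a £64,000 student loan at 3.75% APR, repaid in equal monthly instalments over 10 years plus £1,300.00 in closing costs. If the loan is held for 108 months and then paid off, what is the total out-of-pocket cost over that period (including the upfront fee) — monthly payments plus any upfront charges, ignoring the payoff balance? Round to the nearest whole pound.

At 3.75% the monthly rate is 0.0031250, so the payment is 64,000 × 0.0031250 / (1 − 1.0031250^−120) = £640.39.
Total outlay = 108 × £640.39 + £1,300.00 = £70,462.12.

£70,462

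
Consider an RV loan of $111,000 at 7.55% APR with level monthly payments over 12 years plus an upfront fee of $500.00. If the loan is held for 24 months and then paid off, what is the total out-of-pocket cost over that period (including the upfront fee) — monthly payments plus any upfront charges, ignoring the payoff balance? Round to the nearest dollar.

Monthly rate = 7.55%/12 = 0.0062917; payment = 111,000 × 0.0062917 / (1 − (1+0.0062917)^−144) = $1,174.30.
Total outlay = 24 × $1,174.30 + $500.00 = $28,683.20.

$28,683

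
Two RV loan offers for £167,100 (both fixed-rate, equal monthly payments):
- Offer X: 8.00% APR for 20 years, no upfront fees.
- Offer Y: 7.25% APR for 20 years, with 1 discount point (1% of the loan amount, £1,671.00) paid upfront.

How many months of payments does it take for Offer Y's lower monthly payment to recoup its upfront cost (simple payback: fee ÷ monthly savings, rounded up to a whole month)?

Offer X: at 8.00% the monthly rate is 0.0066667, so the payment is 167,100 × 0.0066667 / (1 − 1.0066667^−240) = £1,397.69.
Offer Y: at 7.25% the monthly rate is 0.0060417, so the payment is 167,100 × 0.0060417 / (1 − 1.0060417^−240) = £1,320.72.
Monthly savings = £1,397.69 − £1,320.72 = £76.97.
Break-even = £1,671.00 / £76.97 = 21.71 → 22 months.

22 months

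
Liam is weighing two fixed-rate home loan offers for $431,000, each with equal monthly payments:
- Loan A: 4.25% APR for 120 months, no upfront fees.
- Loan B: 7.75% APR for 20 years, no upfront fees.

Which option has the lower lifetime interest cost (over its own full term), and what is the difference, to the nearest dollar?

Loan A by $319,382

Loan A: at 4.25% the monthly rate is 0.0035417, so the payment is 431,000 × 0.0035417 / (1 − 1.0035417^−120) = $4,415.06.
Total interest on Loan A = 120 × $4,415.06 − $431,000 = $98,807.20.
Loan B: at 7.75% the monthly rate is 0.0064583, so the payment is 431,000 × 0.0064583 / (1 − 1.0064583^−240) = $3,538.29.
Total interest on Loan B = 240 × $3,538.29 − $431,000 = $418,189.60.
Loan A is lower by $319,382.40.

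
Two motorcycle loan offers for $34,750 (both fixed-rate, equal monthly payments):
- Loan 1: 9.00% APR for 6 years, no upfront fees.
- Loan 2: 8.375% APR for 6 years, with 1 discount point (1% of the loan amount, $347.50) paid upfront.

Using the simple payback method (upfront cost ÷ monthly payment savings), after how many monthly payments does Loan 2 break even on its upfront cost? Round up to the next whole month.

Loan 1: monthly rate = 9%/12 = 0.0075000; payment = 34,750 × 0.0075000 / (1 − (1+0.0075000)^−72) = $626.39.
Loan 2: at 8.375% the monthly rate is 0.0069792, so the payment is 34,750 × 0.0069792 / (1 − 1.0069792^−72) = $615.66.
Monthly savings = $626.39 − $615.66 = $10.73.
Break-even = $347.50 / $10.73 = 32.39 → 33 months.

33 months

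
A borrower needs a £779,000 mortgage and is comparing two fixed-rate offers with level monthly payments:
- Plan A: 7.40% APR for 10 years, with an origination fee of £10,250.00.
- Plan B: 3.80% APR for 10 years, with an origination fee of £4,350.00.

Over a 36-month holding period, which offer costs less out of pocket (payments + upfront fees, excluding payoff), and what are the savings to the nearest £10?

Plan A: at 7.40% the monthly rate is 0.0061667, so the payment is 779,000 × 0.0061667 / (1 − 1.0061667^−120) = £9,206.26.
Plan B: monthly rate = 3.8%/12 = 0.0031667; payment = 779,000 × 0.0031667 / (1 − (1+0.0031667)^−120) = £7,813.16.
Over 36 months: Plan A costs 36 × £9,206.26 + £10,250.00 = £341,675.36; Plan B costs 36 × £7,813.16 + £4,350.00 = £285,623.76.
Plan B is cheaper by £341,675.36 − £285,623.76 = £56,051.60.

Plan B by £56,050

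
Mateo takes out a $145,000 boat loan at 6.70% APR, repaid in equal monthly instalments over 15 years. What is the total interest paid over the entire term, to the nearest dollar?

$85,238

Monthly rate = 6.7%/12 = 0.0055833; payment = 145,000 × 0.0055833 / (1 − (1+0.0055833)^−180) = $1,279.10.
Total paid = 180 × $1,279.10 = $230,238.00; interest = $230,238.00 − $145,000 = $85,238.00.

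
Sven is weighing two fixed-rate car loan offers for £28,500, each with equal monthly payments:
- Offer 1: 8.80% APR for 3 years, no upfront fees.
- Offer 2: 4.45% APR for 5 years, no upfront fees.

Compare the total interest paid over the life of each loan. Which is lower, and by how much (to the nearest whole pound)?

Offer 1: at 8.80% the monthly rate is 0.0073333, so the payment is 28,500 × 0.0073333 / (1 − 1.0073333^−36) = £903.64.
Total interest on Offer 1 = 36 × £903.64 − £28,500 = £4,031.04.
Offer 2: monthly rate = 4.45%/12 = 0.0037083; payment = 28,500 × 0.0037083 / (1 − (1+0.0037083)^−60) = £530.68.
Total interest on Offer 2 = 60 × £530.68 − £28,500 = £3,340.80.
Offer 2 is lower by £690.24.

Offer 2 by £690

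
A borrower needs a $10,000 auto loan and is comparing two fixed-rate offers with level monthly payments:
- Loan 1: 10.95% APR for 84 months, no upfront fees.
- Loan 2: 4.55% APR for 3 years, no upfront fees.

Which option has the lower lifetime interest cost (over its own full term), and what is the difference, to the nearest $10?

Loan 1: monthly rate = 10.95%/12 = 0.0091250; payment = 10,000 × 0.0091250 / (1 − (1+0.0091250)^−84) = $170.96.
Total interest on Loan 1 = 84 × $170.96 − $10,000 = $4,360.64.
Loan 2: at 4.55% the monthly rate is 0.0037917, so the payment is 10,000 × 0.0037917 / (1 − 1.0037917^−36) = $297.69.
Total interest on Loan 2 = 36 × $297.69 − $10,000 = $716.84.
Loan 2 is lower by $3,643.80.

Loan 2 by $3,640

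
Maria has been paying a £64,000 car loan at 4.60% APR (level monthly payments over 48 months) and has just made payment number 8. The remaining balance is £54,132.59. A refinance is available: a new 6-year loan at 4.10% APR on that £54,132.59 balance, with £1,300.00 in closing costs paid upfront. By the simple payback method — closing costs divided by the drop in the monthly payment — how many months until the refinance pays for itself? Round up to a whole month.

3 months

Current payment = 64,000 × 4.6%/12 / (1 − (1+0.0038333)^−48) = £1,462.31.
Refinanced payment = 54,132.59 × 0.0034167 / (1 − (1+0.0034167)^−72) = £849.38.
Monthly savings = £1,462.31 − £849.38 = £612.93.
Break-even = £1,300.00 / £612.93 = 2.12 → 3 months.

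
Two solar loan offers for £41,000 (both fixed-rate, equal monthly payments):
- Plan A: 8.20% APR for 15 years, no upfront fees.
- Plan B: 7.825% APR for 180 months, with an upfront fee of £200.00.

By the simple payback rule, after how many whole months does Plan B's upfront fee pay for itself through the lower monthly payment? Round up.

Plan A: monthly rate = 8.2%/12 = 0.0068333; payment = 41,000 × 0.0068333 / (1 − (1+0.0068333)^−180) = £396.57.
Plan B: monthly rate = 7.825%/12 = 0.0065208; payment = 41,000 × 0.0065208 / (1 − (1+0.0065208)^−180) = £387.69.
Monthly savings = £396.57 − £387.69 = £8.88.
Break-even = £200.00 / £8.88 = 22.52 → 23 months.

23 months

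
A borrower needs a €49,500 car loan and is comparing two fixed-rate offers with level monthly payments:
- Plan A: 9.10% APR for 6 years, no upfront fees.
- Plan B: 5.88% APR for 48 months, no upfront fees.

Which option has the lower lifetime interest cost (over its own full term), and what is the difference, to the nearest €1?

Plan B by €8,750

Plan A: monthly rate = 9.1%/12 = 0.0075833; payment = 49,500 × 0.0075833 / (1 − (1+0.0075833)^−72) = €894.72.
Total interest on Plan A = 72 × €894.72 − €49,500 = €14,919.84.
Plan B: monthly rate = 5.88%/12 = 0.0049000; payment = 49,500 × 0.0049000 / (1 − (1+0.0049000)^−48) = €1,159.79.
Total interest on Plan B = 48 × €1,159.79 − €49,500 = €6,169.92.
Plan B is lower by €8,749.92.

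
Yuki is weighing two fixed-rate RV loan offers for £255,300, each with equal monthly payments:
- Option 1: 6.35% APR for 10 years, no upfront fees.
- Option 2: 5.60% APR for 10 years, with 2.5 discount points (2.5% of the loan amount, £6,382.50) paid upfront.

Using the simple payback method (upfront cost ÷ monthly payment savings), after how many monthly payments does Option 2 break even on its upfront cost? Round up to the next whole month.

67 months

Option 1: monthly rate = 6.35%/12 = 0.0052917; payment = 255,300 × 0.0052917 / (1 − (1+0.0052917)^−120) = £2,879.43.
Option 2: monthly rate = 5.6%/12 = 0.0046667; payment = 255,300 × 0.0046667 / (1 − (1+0.0046667)^−120) = £2,783.34.
Monthly savings = £2,879.43 − £2,783.34 = £96.09.
Break-even = £6,382.50 / £96.09 = 66.42 → 67 months.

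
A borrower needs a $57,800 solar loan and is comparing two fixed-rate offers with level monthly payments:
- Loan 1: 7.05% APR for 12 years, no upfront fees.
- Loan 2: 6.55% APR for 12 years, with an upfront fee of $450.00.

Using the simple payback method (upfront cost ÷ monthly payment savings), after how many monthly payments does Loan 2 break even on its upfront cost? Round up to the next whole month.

Loan 1: monthly rate = 7.05%/12 = 0.0058750; payment = 57,800 × 0.0058750 / (1 − (1+0.0058750)^−144) = $595.95.
Loan 2: at 6.55% the monthly rate is 0.0054583, so the payment is 57,800 × 0.0054583 / (1 − 1.0054583^−144) = $580.63.
Monthly savings = $595.95 − $580.63 = $15.32.
Break-even = $450.00 / $15.32 = 29.37 → 30 months.

30 months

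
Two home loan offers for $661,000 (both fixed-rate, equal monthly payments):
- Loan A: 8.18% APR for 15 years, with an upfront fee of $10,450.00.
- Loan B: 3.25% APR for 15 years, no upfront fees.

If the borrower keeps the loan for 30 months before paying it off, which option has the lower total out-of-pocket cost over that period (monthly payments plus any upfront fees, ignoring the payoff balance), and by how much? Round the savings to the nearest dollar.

Loan B by $62,683

Loan A: at 8.18% the monthly rate is 0.0068167, so the payment is 661,000 × 0.0068167 / (1 − 1.0068167^−180) = $6,385.74.
Loan B: monthly rate = 3.25%/12 = 0.0027083; payment = 661,000 × 0.0027083 / (1 − (1+0.0027083)^−180) = $4,644.64.
Over 30 months: Loan A costs 30 × $6,385.74 + $10,450.00 = $202,022.20; Loan B costs 30 × $4,644.64 = $139,339.20.
Loan B is cheaper by $202,022.20 − $139,339.20 = $62,683.00.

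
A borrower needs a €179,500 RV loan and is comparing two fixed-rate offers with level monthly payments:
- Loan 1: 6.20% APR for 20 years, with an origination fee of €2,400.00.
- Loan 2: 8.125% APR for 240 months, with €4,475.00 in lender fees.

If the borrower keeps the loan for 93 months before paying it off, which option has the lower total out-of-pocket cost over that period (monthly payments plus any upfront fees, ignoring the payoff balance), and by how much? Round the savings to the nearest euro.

Loan 1: at 6.20% the monthly rate is 0.0051667, so the payment is 179,500 × 0.0051667 / (1 − 1.0051667^−240) = €1,306.79.
Loan 2: monthly rate = 8.125%/12 = 0.0067708; payment = 179,500 × 0.0067708 / (1 − (1+0.0067708)^−240) = €1,515.40.
Over 93 months: Loan 1 costs 93 × €1,306.79 + €2,400.00 = €123,931.47; Loan 2 costs 93 × €1,515.40 + €4,475.00 = €145,407.20.
Loan 1 is cheaper by €145,407.20 − €123,931.47 = €21,475.73.

Loan 1 by €21,476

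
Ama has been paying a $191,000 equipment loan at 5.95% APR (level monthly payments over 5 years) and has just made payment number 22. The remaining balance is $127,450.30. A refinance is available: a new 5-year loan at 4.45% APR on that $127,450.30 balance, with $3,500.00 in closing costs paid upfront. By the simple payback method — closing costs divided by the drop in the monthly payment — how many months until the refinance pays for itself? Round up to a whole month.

3 months

Current payment = 191,000 × 5.95%/12 / (1 − (1+0.0049583)^−60) = $3,688.13.
Refinanced payment = 127,450.30 × 0.0037083 / (1 − (1+0.0037083)^−60) = $2,373.16.
Monthly savings = $3,688.13 − $2,373.16 = $1,314.97.
Break-even = $3,500.00 / $1,314.97 = 2.66 → 3 months.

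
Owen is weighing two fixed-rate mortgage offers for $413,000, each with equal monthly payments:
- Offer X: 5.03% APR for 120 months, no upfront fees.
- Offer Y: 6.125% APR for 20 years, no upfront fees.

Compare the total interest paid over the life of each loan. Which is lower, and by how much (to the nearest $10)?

Offer X by $190,910

Offer X: at 5.03% the monthly rate is 0.0041917, so the payment is 413,000 × 0.0041917 / (1 − 1.0041917^−120) = $4,386.56.
Total interest on Offer X = 120 × $4,386.56 − $413,000 = $113,387.20.
Offer Y: monthly rate = 6.125%/12 = 0.0051042; payment = 413,000 × 0.0051042 / (1 − (1+0.0051042)^−240) = $2,988.72.
Total interest on Offer Y = 240 × $2,988.72 − $413,000 = $304,292.80.
Offer X is lower by $190,905.60.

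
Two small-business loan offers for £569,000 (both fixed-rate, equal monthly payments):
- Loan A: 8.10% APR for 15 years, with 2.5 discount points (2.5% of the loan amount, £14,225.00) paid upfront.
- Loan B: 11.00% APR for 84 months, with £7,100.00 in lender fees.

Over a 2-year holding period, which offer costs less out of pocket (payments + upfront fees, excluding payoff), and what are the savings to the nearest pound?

Loan A by £95,406

Loan A: at 8.10% the monthly rate is 0.0067500, so the payment is 569,000 × 0.0067500 / (1 − 1.0067500^−180) = £5,470.56.
Loan B: monthly rate = 11%/12 = 0.0091667; payment = 569,000 × 0.0091667 / (1 − (1+0.0091667)^−84) = £9,742.67.
Over 24 months: Loan A costs 24 × £5,470.56 + £14,225.00 = £145,518.44; Loan B costs 24 × £9,742.67 + £7,100.00 = £240,924.08.
Loan A is cheaper by £240,924.08 − £145,518.44 = £95,405.64.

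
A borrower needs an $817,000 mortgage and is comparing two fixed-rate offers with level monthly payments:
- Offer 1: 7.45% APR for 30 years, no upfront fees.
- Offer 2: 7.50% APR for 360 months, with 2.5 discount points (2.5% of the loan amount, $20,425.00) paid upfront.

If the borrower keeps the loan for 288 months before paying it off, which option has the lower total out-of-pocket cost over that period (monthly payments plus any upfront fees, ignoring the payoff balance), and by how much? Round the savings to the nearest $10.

Offer 1 by $28,470

Offer 1: monthly rate = 7.45%/12 = 0.0062083; payment = 817,000 × 0.0062083 / (1 − (1+0.0062083)^−360) = $5,684.64.
Offer 2: monthly rate = 7.5%/12 = 0.0062500; payment = 817,000 × 0.0062500 / (1 − (1+0.0062500)^−360) = $5,712.58.
Over 288 months: Offer 1 costs 288 × $5,684.64 = $1,637,176.32; Offer 2 costs 288 × $5,712.58 + $20,425.00 = $1,665,648.04.
Offer 1 is cheaper by $1,665,648.04 − $1,637,176.32 = $28,471.72.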